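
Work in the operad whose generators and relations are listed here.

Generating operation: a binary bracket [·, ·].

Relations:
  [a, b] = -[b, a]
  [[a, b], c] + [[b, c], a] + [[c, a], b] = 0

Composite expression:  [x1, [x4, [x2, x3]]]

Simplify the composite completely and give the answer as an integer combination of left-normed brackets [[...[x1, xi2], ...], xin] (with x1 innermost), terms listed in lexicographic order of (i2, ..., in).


-[[[x1, x2], x3], x4] + [[[x1, x3], x2], x4] + [[[x1, x4], x2], x3] - [[[x1, x4], x3], x2]

Expand each bracket as ab - ba; the x1-initial words give the coefficients.
Composite bracket: [x1, [x4, [x2, x3]]]
Under [a, b] = ab - ba we get 8 signed associative words (2^3 = 8).
Only words starting with x1 matter:
  the word x1x2x3x4 carries sign -1 and contributes -[[[x1, x2], x3], x4]
  the word x1x3x2x4 carries sign +1 and contributes +[[[x1, x3], x2], x4]
  the word x1x4x2x3 carries sign +1 and contributes +[[[x1, x4], x2], x3]
  the word x1x4x3x2 carries sign -1 and contributes -[[[x1, x4], x3], x2]


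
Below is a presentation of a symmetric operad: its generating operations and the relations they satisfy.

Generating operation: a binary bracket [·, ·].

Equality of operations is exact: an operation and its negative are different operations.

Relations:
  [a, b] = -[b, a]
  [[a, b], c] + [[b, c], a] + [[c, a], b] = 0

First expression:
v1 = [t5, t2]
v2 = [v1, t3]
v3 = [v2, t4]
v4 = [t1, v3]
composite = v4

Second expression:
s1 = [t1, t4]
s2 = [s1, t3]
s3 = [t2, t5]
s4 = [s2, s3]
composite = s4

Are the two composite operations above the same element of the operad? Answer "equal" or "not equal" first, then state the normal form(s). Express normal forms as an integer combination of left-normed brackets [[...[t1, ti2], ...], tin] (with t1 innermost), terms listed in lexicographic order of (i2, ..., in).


not equal; the first gives -[[[[t1, t2], t5], t3], t4] + [[[[t1, t3], t2], t5], t4] - [[[[t1, t3], t5], t2], t4] + [[[[t1, t4], t2], t5], t3] - [[[[t1, t4], t3], t2], t5] + [[[[t1, t4], t3], t5], t2] - [[[[t1, t4], t5], t2], t3] + [[[[t1, t5], t2], t3], t4] and the second [[[[t1, t4], t3], t2], t5] - [[[[t1, t4], t3], t5], t2]


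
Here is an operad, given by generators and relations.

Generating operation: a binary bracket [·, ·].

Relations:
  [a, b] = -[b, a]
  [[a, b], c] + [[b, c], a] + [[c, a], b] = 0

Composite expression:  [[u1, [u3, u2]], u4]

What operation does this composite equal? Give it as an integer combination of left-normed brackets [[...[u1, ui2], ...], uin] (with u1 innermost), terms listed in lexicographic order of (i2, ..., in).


-[[[u1, u2], u3], u4] + [[[u1, u3], u2], u4]

Skip Jacobi rewriting: expand, keep u1-initial words, read off terms.
Composite bracket: [[u1, [u3, u2]], u4]
Under [a, b] = ab - ba we get 8 signed associative words (2^3 = 8).
Coefficients come from the u1-initial words:
  from u1u2u3u4, sign -1: term -[[[u1, u2], u3], u4]
  from u1u3u2u4, sign +1: term +[[[u1, u3], u2], u4]


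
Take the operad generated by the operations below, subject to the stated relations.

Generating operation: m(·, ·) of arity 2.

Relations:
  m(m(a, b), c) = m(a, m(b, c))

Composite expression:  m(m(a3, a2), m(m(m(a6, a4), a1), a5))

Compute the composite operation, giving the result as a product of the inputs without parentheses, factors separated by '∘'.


a3 ∘ a2 ∘ a6 ∘ a4 ∘ a1 ∘ a5

The m-tree's shape is irrelevant; the a-reading-order decides.
m(a3, a2) flattens to a3 ∘ a2
m(a6, a4) flattens to a6 ∘ a4
m(m(a6, a4), a1) flattens to a6 ∘ a4 ∘ a1
m(m(m(a6, a4), a1), a5) flattens to a6 ∘ a4 ∘ a1 ∘ a5
m(m(a3, a2), m(m(m(a6, a4), a1), a5)) flattens to a3 ∘ a2 ∘ a6 ∘ a4 ∘ a1 ∘ a5


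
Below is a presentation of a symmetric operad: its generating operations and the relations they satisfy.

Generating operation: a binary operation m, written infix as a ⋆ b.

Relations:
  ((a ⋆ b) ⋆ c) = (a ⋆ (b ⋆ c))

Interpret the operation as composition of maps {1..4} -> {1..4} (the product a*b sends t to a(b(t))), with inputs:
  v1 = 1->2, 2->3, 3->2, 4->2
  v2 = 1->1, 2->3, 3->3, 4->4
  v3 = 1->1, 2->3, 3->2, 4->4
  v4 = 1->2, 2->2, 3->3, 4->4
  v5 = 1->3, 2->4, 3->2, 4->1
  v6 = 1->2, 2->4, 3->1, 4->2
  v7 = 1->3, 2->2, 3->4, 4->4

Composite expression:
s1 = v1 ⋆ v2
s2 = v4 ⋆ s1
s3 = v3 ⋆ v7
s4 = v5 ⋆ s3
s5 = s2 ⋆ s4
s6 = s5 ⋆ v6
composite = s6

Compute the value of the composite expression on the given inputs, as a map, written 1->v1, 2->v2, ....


(v1 ⋆ v2) = 1->2, 2->2, 3->2, 4->2
(v4 ⋆ (v1 ⋆ v2)) = 1->2, 2->2, 3->2, 4->2
(v3 ⋆ v7) = 1->2, 2->3, 3->4, 4->4
(v5 ⋆ (v3 ⋆ v7)) = 1->4, 2->2, 3->1, 4->1
((v4 ⋆ (v1 ⋆ v2)) ⋆ (v5 ⋆ (v3 ⋆ v7))) = 1->2, 2->2, 3->2, 4->2
(((v4 ⋆ (v1 ⋆ v2)) ⋆ (v5 ⋆ (v3 ⋆ v7))) ⋆ v6) = 1->2, 2->2, 3->2, 4->2

1->2, 2->2, 3->2, 4->2


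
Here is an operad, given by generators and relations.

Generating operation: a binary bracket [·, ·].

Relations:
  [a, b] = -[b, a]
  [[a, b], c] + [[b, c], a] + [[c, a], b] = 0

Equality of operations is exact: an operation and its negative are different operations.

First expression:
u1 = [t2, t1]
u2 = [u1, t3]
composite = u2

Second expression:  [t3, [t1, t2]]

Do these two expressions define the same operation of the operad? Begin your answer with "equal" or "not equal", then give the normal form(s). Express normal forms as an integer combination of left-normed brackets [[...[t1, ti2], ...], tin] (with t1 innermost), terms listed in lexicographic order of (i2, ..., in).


The first expression reduces to -[[t1, t2], t3]
The second expression reduces to -[[t1, t2], t3]
Same normal form: equal.

equal; the common form is -[[t1, t2], t3]


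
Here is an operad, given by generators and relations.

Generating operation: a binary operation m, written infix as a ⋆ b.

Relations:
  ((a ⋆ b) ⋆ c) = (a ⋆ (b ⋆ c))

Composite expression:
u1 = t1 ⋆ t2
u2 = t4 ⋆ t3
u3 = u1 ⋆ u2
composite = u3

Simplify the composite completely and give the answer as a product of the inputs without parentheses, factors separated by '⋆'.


t1 ⋆ t2 ⋆ t4 ⋆ t3

Under associativity of m, the answer is the t's in reading order.
(t1 ⋆ t2) collapses to t1 ⋆ t2
(t4 ⋆ t3) collapses to t4 ⋆ t3
((t1 ⋆ t2) ⋆ (t4 ⋆ t3)) collapses to t1 ⋆ t2 ⋆ t4 ⋆ t3


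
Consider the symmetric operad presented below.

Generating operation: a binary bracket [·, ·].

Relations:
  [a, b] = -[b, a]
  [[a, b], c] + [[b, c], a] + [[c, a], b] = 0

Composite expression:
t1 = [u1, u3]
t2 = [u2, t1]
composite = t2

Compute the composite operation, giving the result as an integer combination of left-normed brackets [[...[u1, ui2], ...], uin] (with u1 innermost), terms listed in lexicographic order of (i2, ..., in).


-[[u1, u3], u2]

Expand each bracket as ab - ba; the u1-initial words give the coefficients.
Composite bracket: [u2, [u1, u3]]
Expanding via [a, b] = ab - ba: 4 signed words (2^2 = 4).
Only words starting with u1 matter:
  u1u3u2 (sign -1) contributes -[[u1, u3], u2]


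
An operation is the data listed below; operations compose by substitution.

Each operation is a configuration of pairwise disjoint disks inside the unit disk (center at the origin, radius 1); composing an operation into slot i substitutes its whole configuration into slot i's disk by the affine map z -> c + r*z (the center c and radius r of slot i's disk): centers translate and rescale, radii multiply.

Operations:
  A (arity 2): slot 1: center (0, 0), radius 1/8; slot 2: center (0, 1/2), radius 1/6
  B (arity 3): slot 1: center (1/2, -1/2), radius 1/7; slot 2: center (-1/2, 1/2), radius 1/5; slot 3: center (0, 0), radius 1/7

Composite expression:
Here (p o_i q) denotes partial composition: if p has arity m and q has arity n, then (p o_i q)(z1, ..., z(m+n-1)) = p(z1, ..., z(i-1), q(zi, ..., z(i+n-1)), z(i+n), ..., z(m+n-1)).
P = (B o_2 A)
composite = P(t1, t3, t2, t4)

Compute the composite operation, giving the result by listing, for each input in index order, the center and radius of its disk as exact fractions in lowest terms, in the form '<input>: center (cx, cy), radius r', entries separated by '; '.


t1: center (1/2, -1/2), radius 1/7; t2: center (-1/2, 3/5), radius 1/30; t3: center (-1/2, 1/2), radius 1/40; t4: center (0, 0), radius 1/7

Affine substitution under B: radii multiply and t-centers shift.
t1: after 1 affine step, its disk has center (1/2, -1/2), radius 1/7
t3: after 2 affine steps, its disk has center (-1/2, 1/2), radius 1/40
t2: after 2 affine steps, its disk has center (-1/2, 3/5), radius 1/30
t4: after 1 affine step, its disk has center (0, 0), radius 1/7


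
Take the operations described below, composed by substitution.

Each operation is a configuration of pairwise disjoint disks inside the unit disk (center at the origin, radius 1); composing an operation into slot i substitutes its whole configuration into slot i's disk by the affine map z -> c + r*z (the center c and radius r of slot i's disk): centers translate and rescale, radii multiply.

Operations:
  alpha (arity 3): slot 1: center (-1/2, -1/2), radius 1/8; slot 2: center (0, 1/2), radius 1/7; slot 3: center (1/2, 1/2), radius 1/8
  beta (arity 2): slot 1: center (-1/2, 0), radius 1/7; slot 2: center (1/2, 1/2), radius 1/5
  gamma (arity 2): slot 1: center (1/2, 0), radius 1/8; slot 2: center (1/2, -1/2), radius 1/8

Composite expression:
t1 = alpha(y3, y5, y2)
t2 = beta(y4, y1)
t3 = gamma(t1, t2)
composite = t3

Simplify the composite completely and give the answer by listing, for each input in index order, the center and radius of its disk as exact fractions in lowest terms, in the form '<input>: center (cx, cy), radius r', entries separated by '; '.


y1: center (9/16, -7/16), radius 1/40; y2: center (9/16, 1/16), radius 1/64; y3: center (7/16, -1/16), radius 1/64; y4: center (7/16, -1/2), radius 1/56; y5: center (1/2, 1/16), radius 1/56

Below gamma, radii multiply path by path; the y-disk centers shift.
input y3: composing its 2 substitution steps yields center (7/16, -1/16), radius 1/64
input y5: composing its 2 substitution steps yields center (1/2, 1/16), radius 1/56
input y2: composing its 2 substitution steps yields center (9/16, 1/16), radius 1/64
input y4: composing its 2 substitution steps yields center (7/16, -1/2), radius 1/56
input y1: composing its 2 substitution steps yields center (9/16, -7/16), radius 1/40


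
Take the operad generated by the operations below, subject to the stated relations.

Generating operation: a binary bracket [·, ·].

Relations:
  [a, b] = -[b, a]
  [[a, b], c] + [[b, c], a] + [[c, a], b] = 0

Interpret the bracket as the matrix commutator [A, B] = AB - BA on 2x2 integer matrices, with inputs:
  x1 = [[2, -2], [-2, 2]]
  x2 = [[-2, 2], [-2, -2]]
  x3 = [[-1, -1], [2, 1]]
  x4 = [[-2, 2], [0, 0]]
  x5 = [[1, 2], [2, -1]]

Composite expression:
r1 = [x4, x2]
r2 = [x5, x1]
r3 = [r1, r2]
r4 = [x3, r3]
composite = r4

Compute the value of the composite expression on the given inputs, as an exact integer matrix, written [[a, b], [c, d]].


[[-96, -128], [-64, 96]]

[x4, x2] = [[-4, -4], [-4, 4]]
[x5, x1] = [[0, -4], [4, 0]]
[[x4, x2], [x5, x1]] = [[-32, 32], [32, 32]]
[x3, [[x4, x2], [x5, x1]]] = [[-96, -128], [-64, 96]]


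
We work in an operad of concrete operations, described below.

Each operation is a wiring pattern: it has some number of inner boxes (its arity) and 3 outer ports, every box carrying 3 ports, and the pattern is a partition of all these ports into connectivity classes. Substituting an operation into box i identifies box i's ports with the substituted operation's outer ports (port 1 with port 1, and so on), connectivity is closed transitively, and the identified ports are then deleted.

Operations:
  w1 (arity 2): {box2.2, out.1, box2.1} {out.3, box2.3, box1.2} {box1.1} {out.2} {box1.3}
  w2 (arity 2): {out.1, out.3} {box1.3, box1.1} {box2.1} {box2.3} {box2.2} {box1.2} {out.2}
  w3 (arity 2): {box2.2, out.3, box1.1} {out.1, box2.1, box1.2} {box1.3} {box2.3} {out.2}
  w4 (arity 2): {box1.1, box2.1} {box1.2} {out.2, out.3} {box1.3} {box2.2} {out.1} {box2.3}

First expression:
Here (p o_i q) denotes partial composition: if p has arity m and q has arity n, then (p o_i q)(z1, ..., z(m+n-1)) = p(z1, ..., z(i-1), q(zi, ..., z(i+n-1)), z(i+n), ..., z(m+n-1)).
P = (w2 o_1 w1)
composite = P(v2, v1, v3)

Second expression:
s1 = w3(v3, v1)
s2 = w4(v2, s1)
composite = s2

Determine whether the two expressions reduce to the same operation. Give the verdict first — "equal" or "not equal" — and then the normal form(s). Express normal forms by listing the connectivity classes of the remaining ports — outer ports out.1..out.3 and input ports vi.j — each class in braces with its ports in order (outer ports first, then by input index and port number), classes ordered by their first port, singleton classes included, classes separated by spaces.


not equal: they reduce to {out.1, out.3} {out.2} {v1.1, v1.2, v1.3, v2.2} {v2.1} {v2.3} {v3.1} {v3.2} {v3.3} and {out.1} {out.2, out.3} {v1.1, v2.1, v3.2} {v1.2, v3.1} {v1.3} {v2.2} {v2.3} {v3.3}

Normal form of the first expression: {out.1, out.3} {out.2} {v1.1, v1.2, v1.3, v2.2} {v2.1} {v2.3} {v3.1} {v3.2} {v3.3}
Normal form of the second expression: {out.1} {out.2, out.3} {v1.1, v2.1, v3.2} {v1.2, v3.1} {v1.3} {v2.2} {v2.3} {v3.3}
The forms do not match — not equal.


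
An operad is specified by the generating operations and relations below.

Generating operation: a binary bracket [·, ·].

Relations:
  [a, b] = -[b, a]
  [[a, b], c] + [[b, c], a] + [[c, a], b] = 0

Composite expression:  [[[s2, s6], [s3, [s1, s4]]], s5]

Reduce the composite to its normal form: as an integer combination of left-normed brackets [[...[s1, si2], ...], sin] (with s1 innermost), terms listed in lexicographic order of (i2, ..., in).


[[[[[s1, s4], s3], s2], s6], s5] - [[[[[s1, s4], s3], s6], s2], s5]

Expand each bracket as ab - ba; the s1-initial words give the coefficients.
Composite bracket: [[[s2, s6], [s3, [s1, s4]]], s5]
Expanding via [a, b] = ab - ba: 32 signed words (2^5 = 32).
Keep just the words that open with s1:
  s1s4s3s2s6s5 appears with sign +1, giving the term +[[[[[s1, s4], s3], s2], s6], s5]
  s1s4s3s6s2s5 appears with sign -1, giving the term -[[[[[s1, s4], s3], s6], s2], s5]


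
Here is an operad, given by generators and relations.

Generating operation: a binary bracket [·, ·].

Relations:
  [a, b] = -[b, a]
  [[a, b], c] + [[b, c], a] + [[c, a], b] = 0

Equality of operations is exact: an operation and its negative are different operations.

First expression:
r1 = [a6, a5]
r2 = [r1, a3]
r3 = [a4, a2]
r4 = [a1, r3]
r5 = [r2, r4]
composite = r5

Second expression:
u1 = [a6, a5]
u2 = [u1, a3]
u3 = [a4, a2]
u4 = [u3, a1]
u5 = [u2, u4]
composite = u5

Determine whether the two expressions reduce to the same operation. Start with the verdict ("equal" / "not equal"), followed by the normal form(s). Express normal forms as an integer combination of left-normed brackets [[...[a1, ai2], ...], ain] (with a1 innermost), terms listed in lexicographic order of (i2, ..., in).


not equal; the first gives [[[[[a1, a2], a4], a3], a5], a6] - [[[[[a1, a2], a4], a3], a6], a5] - [[[[[a1, a2], a4], a5], a6], a3] + [[[[[a1, a2], a4], a6], a5], a3] - [[[[[a1, a4], a2], a3], a5], a6] + [[[[[a1, a4], a2], a3], a6], a5] + [[[[[a1, a4], a2], a5], a6], a3] - [[[[[a1, a4], a2], a6], a5], a3] and the second -[[[[[a1, a2], a4], a3], a5], a6] + [[[[[a1, a2], a4], a3], a6], a5] + [[[[[a1, a2], a4], a5], a6], a3] - [[[[[a1, a2], a4], a6], a5], a3] + [[[[[a1, a4], a2], a3], a5], a6] - [[[[[a1, a4], a2], a3], a6], a5] - [[[[[a1, a4], a2], a5], a6], a3] + [[[[[a1, a4], a2], a6], a5], a3]

The first composite normalizes to [[[[[a1, a2], a4], a3], a5], a6] - [[[[[a1, a2], a4], a3], a6], a5] - [[[[[a1, a2], a4], a5], a6], a3] + [[[[[a1, a2], a4], a6], a5], a3] - [[[[[a1, a4], a2], a3], a5], a6] + [[[[[a1, a4], a2], a3], a6], a5] + [[[[[a1, a4], a2], a5], a6], a3] - [[[[[a1, a4], a2], a6], a5], a3]
The second composite normalizes to -[[[[[a1, a2], a4], a3], a5], a6] + [[[[[a1, a2], a4], a3], a6], a5] + [[[[[a1, a2], a4], a5], a6], a3] - [[[[[a1, a2], a4], a6], a5], a3] + [[[[[a1, a4], a2], a3], a5], a6] - [[[[[a1, a4], a2], a3], a6], a5] - [[[[[a1, a4], a2], a5], a6], a3] + [[[[[a1, a4], a2], a6], a5], a3]
No match — not equal.


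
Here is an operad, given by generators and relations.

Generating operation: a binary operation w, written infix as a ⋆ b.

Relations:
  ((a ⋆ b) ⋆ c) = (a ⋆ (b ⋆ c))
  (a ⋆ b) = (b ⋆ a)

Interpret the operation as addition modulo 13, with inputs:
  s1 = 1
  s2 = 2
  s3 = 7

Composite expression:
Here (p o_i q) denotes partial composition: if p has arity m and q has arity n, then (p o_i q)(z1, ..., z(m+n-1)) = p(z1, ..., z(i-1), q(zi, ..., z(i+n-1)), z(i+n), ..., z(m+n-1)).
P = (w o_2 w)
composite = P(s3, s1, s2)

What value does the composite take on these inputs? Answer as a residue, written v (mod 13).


10 (mod 13)

(s1 ⋆ s2) = 3
(s3 ⋆ (s1 ⋆ s2)) = 10


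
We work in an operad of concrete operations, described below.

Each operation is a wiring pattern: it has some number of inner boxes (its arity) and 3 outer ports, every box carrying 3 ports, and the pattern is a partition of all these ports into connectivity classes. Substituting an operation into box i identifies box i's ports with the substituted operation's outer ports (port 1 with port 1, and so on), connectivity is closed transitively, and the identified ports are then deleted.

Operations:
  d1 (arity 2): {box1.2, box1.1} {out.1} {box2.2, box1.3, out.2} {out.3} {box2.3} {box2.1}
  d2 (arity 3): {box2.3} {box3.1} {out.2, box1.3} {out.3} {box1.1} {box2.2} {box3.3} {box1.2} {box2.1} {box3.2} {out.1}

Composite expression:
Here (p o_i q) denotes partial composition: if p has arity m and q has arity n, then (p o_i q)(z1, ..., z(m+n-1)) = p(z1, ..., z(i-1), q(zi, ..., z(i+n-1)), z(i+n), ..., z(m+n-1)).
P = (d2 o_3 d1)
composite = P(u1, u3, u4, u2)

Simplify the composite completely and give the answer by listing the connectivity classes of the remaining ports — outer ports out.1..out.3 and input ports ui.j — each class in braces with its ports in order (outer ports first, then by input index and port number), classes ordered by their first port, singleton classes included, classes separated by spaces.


Connectivity passes through glued d2-boundaries; trace each wire chain.
after d1, the pattern on (u4, u2) reads {out.1} {out.2, u2.2, u4.3} {out.3} {u2.1} {u2.3} {u4.1, u4.2} (out.j = its outer ports)
after d2, the pattern on (u1, u3, u4, u2) reads {out.1} {out.2, u1.3} {out.3} {u1.1} {u1.2} {u2.1} {u2.2, u4.3} {u2.3} {u3.1} {u3.2} {u3.3} {u4.1, u4.2} (out.j = its outer ports)

{out.1} {out.2, u1.3} {out.3} {u1.1} {u1.2} {u2.1} {u2.2, u4.3} {u2.3} {u3.1} {u3.2} {u3.3} {u4.1, u4.2}


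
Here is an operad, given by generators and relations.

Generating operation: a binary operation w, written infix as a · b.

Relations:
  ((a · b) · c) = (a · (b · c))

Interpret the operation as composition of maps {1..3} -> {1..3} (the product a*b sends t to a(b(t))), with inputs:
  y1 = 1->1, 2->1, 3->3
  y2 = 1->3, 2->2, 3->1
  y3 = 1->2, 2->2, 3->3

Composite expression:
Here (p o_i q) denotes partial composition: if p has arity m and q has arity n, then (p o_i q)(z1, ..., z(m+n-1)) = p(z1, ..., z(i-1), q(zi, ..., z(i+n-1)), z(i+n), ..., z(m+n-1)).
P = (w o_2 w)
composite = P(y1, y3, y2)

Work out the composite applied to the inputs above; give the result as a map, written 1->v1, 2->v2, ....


1->3, 2->1, 3->1

(y3 · y2) = 1->3, 2->2, 3->2
(y1 · (y3 · y2)) = 1->3, 2->1, 3->1


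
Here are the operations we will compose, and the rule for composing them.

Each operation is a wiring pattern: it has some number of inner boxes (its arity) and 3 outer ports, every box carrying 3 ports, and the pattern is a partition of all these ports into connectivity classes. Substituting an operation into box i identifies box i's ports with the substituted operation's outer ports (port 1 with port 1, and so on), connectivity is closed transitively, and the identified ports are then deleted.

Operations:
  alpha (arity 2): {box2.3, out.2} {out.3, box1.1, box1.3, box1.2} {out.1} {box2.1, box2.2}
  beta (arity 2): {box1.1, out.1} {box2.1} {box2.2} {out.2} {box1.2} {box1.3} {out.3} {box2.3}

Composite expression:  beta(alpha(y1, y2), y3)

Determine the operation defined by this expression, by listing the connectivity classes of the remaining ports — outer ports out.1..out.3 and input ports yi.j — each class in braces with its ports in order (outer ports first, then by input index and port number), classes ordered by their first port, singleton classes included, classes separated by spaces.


Reachability decides: close wires over beta-identified ports.
after alpha, the pattern on (y1, y2) reads {out.1} {out.2, y2.3} {out.3, y1.1, y1.2, y1.3} {y2.1, y2.2} (out.j = its outer ports)
after beta, the pattern on (y1, y2, y3) reads {out.1} {out.2} {out.3} {y1.1, y1.2, y1.3} {y2.1, y2.2} {y2.3} {y3.1} {y3.2} {y3.3} (out.j = its outer ports)

{out.1} {out.2} {out.3} {y1.1, y1.2, y1.3} {y2.1, y2.2} {y2.3} {y3.1} {y3.2} {y3.3}


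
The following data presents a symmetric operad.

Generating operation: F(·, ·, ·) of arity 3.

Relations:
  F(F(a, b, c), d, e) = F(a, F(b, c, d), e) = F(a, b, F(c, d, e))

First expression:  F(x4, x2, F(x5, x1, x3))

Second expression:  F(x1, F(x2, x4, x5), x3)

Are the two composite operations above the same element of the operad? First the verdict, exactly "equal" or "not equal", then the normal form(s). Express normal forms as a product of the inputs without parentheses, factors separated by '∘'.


not equal; the first gives x4 ∘ x2 ∘ x5 ∘ x1 ∘ x3 and the second x1 ∘ x2 ∘ x4 ∘ x5 ∘ x3

In normal form, the first expression is x4 ∘ x2 ∘ x5 ∘ x1 ∘ x3
In normal form, the second expression is x1 ∘ x2 ∘ x4 ∘ x5 ∘ x3
The forms do not match — not equal.


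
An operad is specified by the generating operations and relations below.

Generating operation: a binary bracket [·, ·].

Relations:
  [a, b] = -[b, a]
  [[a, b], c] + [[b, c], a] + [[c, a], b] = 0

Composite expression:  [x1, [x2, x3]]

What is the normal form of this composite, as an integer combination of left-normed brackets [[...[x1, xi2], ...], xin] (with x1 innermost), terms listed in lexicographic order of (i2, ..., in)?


[[x1, x2], x3] - [[x1, x3], x2]


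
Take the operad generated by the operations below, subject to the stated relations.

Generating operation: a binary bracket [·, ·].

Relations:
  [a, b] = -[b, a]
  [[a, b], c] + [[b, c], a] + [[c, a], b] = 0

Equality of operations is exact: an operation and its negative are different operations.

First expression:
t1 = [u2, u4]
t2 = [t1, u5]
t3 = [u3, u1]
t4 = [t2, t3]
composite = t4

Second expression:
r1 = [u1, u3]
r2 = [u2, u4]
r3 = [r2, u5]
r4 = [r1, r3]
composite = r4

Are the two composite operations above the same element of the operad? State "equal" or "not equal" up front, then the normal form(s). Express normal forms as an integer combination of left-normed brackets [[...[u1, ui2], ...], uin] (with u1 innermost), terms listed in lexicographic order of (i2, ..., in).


The first expression reduces to [[[[u1, u3], u2], u4], u5] - [[[[u1, u3], u4], u2], u5] - [[[[u1, u3], u5], u2], u4] + [[[[u1, u3], u5], u4], u2]
The second expression reduces to [[[[u1, u3], u2], u4], u5] - [[[[u1, u3], u4], u2], u5] - [[[[u1, u3], u5], u2], u4] + [[[[u1, u3], u5], u4], u2]
Both agree, so they are equal.

equal: each reduces to [[[[u1, u3], u2], u4], u5] - [[[[u1, u3], u4], u2], u5] - [[[[u1, u3], u5], u2], u4] + [[[[u1, u3], u5], u4], u2]


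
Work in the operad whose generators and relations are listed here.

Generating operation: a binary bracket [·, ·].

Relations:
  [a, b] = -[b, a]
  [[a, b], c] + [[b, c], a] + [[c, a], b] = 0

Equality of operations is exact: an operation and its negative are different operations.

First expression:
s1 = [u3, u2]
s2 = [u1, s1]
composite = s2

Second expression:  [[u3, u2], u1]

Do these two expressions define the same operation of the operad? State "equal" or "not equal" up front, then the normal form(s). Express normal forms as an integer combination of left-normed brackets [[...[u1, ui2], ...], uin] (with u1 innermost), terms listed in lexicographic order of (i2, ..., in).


The first expression, normalized: -[[u1, u2], u3] + [[u1, u3], u2]
The second expression, normalized: [[u1, u2], u3] - [[u1, u3], u2]
No match — not equal.

not equal; the first gives -[[u1, u2], u3] + [[u1, u3], u2] and the second [[u1, u2], u3] - [[u1, u3], u2]


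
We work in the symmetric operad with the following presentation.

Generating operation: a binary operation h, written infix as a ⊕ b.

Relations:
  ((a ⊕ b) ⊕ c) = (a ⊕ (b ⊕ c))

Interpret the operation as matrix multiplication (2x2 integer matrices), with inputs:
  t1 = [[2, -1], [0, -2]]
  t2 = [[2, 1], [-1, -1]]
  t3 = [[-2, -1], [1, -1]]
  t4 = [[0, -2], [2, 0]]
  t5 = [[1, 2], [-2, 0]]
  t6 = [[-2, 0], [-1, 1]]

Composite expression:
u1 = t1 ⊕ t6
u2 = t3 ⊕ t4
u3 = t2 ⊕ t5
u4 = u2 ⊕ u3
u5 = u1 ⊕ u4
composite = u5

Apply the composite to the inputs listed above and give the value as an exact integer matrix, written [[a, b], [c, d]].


[[-10, 52], [12, -24]]


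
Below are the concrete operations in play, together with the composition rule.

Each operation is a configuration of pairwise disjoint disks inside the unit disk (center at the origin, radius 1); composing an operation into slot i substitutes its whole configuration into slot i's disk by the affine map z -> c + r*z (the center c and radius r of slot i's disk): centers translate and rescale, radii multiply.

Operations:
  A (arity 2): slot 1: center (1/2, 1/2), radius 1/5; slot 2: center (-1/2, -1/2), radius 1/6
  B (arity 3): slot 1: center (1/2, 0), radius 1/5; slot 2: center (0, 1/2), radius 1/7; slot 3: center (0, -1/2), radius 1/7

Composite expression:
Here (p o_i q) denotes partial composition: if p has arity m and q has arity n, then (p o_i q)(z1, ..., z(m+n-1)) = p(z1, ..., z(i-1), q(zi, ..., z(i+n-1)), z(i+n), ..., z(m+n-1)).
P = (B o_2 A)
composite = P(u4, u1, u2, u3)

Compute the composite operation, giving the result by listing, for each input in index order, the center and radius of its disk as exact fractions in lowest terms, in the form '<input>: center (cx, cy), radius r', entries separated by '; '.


u1: center (1/14, 4/7), radius 1/35; u2: center (-1/14, 3/7), radius 1/42; u3: center (0, -1/2), radius 1/7; u4: center (1/2, 0), radius 1/5

Each u-disk chains the slot maps above it in B; radii multiply.
tracing u4 down its 1-map path: center (1/2, 0), radius 1/5
tracing u1 down its 2-map path: center (1/14, 4/7), radius 1/35
tracing u2 down its 2-map path: center (-1/14, 3/7), radius 1/42
tracing u3 down its 1-map path: center (0, -1/2), radius 1/7


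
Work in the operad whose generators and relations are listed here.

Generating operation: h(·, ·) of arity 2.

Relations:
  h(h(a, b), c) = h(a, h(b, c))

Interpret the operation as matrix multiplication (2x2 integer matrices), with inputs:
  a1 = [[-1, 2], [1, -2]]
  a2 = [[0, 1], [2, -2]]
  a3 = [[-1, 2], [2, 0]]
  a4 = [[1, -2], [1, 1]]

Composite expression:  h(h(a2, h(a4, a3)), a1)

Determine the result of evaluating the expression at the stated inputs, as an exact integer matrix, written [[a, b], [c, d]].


[[1, -2], [12, -24]]

h(a4, a3) = [[-5, 2], [1, 2]]
h(a2, h(a4, a3)) = [[1, 2], [-12, 0]]
h(h(a2, h(a4, a3)), a1) = [[1, -2], [12, -24]]


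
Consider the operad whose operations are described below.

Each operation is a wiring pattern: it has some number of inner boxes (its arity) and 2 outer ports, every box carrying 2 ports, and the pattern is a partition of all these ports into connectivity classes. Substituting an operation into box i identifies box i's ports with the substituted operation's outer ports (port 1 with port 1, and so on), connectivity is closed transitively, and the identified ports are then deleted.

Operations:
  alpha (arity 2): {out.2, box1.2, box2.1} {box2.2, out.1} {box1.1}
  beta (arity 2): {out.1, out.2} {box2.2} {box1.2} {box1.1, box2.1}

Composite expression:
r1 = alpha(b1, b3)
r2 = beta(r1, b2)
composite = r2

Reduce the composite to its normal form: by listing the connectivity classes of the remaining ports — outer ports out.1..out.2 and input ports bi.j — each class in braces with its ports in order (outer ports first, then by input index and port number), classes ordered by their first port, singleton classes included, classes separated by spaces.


{out.1, out.2} {b1.1} {b1.2, b3.1} {b2.1, b3.2} {b2.2}

Connectivity passes through glued beta-boundaries; trace each wire chain.
the subtree at alpha composes to {out.1, b3.2} {out.2, b1.2, b3.1} {b1.1} on (b1, b3); out.j = own outer ports
the subtree at beta composes to {out.1, out.2} {b1.1} {b1.2, b3.1} {b2.1, b3.2} {b2.2} on (b1, b3, b2); out.j = own outer ports


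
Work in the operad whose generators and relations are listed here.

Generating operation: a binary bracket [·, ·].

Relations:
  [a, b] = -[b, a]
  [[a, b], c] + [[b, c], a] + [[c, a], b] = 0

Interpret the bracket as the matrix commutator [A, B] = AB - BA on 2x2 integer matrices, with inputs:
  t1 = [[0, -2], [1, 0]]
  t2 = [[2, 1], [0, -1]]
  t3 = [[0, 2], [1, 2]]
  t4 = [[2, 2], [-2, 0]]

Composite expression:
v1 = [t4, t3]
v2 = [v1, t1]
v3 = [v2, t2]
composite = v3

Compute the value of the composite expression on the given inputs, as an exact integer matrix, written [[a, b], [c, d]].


[[12, 96], [-36, -12]]


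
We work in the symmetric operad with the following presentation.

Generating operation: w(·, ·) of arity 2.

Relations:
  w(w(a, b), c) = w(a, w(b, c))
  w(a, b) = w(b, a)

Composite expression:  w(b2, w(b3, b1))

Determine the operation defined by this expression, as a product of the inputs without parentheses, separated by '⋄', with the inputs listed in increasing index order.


With w associative and commutative, the b-input set is all that matters.
w(b3, b1) spells out as b3 ⋄ b1
w(b2, w(b3, b1)) spells out as b2 ⋄ b3 ⋄ b1
reordering the factors by index: b1 ⋄ b2 ⋄ b3

b1 ⋄ b2 ⋄ b3


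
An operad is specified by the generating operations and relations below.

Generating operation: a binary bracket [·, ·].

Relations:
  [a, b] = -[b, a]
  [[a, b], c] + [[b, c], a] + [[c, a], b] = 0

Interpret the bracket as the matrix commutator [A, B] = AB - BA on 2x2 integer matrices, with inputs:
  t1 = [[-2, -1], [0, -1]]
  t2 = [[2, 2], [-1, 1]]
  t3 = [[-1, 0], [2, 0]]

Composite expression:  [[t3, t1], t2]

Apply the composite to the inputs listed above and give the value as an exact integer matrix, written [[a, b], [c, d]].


[[3, 7], [2, -3]]

[t3, t1] = [[2, 1], [-2, -2]]
[[t3, t1], t2] = [[3, 7], [2, -3]]


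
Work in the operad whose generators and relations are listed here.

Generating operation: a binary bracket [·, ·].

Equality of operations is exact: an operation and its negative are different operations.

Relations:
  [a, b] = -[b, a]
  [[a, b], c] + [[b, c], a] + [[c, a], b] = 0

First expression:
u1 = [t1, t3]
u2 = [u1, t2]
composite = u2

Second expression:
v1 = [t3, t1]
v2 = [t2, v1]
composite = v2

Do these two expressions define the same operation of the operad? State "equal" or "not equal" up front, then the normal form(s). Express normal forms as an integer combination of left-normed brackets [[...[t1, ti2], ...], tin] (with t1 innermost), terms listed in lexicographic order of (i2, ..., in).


equal; both compose to [[t1, t3], t2]

The first expression reduces to [[t1, t3], t2]
The second expression reduces to [[t1, t3], t2]
Both agree, so they are equal.


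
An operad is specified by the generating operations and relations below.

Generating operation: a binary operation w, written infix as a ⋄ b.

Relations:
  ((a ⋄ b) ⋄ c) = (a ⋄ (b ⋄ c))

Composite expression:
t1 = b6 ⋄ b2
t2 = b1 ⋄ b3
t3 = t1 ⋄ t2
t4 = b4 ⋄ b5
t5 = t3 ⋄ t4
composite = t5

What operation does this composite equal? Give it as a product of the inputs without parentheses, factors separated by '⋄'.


Every regrouping of w is equal, so read the b-inputs in written order.
(b6 ⋄ b2) flattens to b6 ⋄ b2
(b1 ⋄ b3) flattens to b1 ⋄ b3
((b6 ⋄ b2) ⋄ (b1 ⋄ b3)) flattens to b6 ⋄ b2 ⋄ b1 ⋄ b3
(b4 ⋄ b5) flattens to b4 ⋄ b5
(((b6 ⋄ b2) ⋄ (b1 ⋄ b3)) ⋄ (b4 ⋄ b5)) flattens to b6 ⋄ b2 ⋄ b1 ⋄ b3 ⋄ b4 ⋄ b5

b6 ⋄ b2 ⋄ b1 ⋄ b3 ⋄ b4 ⋄ b5


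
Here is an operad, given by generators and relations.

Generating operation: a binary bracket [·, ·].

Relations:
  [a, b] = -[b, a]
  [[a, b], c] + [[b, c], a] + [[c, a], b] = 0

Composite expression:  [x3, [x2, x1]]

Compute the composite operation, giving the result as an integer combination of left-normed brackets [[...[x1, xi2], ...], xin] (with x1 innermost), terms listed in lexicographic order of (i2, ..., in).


[[x1, x2], x3]

A multilinear Lie element is pinned by x1-initial words (x1 innermost).
Composite bracket: [x3, [x2, x1]]
Full expansion: 4 signed words from ab - ba (2^2 = 4).
Coefficients come from the x1-initial words:
  word x1x2x3 has sign +1, contributing +[[x1, x2], x3]


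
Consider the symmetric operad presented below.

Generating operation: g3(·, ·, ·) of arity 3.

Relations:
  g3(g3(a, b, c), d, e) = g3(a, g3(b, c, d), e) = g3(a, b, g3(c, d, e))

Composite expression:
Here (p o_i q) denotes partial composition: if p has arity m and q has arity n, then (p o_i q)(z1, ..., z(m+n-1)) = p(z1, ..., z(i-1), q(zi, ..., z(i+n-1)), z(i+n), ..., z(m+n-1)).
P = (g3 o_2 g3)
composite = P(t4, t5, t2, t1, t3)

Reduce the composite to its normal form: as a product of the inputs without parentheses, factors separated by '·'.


t4 · t5 · t2 · t1 · t3

Every regrouping of g3 is equal, so read the t-inputs in written order.
g3(t5, t2, t1) flattens to t5 · t2 · t1
g3(t4, g3(t5, t2, t1), t3) flattens to t4 · t5 · t2 · t1 · t3


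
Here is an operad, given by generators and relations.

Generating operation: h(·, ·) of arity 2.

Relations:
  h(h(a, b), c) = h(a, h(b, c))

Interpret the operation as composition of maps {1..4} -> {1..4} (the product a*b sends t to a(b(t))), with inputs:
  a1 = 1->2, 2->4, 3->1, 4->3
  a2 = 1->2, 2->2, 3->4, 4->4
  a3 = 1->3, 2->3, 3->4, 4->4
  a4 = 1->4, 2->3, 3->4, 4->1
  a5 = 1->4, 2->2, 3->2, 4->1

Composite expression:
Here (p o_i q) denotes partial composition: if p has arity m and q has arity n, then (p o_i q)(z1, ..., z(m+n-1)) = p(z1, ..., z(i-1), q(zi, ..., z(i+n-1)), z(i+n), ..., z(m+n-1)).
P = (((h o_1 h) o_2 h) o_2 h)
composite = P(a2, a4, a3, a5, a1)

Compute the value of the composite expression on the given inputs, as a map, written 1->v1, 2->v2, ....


1->4, 2->4, 3->2, 4->4

h(a4, a3) = 1->4, 2->4, 3->1, 4->1
h(h(a4, a3), a5) = 1->1, 2->4, 3->4, 4->4
h(a2, h(h(a4, a3), a5)) = 1->2, 2->4, 3->4, 4->4
h(h(a2, h(h(a4, a3), a5)), a1) = 1->4, 2->4, 3->2, 4->4


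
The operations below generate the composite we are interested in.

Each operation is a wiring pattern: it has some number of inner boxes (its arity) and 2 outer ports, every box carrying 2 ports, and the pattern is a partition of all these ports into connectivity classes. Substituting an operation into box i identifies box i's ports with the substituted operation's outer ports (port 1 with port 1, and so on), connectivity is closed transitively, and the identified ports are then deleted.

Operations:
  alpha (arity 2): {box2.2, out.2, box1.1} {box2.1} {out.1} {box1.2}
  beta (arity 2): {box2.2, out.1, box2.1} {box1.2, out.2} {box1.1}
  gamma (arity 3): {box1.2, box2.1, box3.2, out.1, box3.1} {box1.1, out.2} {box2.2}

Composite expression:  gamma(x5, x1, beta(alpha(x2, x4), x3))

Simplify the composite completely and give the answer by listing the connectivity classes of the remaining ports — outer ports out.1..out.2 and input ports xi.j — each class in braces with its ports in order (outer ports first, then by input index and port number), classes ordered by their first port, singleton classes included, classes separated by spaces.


{out.1, x1.1, x2.1, x3.1, x3.2, x4.2, x5.2} {out.2, x5.1} {x1.2} {x2.2} {x4.1}


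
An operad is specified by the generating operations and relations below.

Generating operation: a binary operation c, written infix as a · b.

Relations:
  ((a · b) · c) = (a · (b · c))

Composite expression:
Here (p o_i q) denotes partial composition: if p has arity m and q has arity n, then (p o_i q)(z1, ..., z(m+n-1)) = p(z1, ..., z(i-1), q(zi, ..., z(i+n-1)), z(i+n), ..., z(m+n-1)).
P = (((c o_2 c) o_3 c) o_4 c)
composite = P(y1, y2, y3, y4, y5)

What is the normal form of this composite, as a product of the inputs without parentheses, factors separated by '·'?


y1 · y2 · y3 · y4 · y5

The c-tree's shape is irrelevant; the y-reading-order decides.
(y4 · y5) reduces to y4 · y5
(y3 · (y4 · y5)) reduces to y3 · y4 · y5
(y2 · (y3 · (y4 · y5))) reduces to y2 · y3 · y4 · y5
(y1 · (y2 · (y3 · (y4 · y5)))) reduces to y1 · y2 · y3 · y4 · y5


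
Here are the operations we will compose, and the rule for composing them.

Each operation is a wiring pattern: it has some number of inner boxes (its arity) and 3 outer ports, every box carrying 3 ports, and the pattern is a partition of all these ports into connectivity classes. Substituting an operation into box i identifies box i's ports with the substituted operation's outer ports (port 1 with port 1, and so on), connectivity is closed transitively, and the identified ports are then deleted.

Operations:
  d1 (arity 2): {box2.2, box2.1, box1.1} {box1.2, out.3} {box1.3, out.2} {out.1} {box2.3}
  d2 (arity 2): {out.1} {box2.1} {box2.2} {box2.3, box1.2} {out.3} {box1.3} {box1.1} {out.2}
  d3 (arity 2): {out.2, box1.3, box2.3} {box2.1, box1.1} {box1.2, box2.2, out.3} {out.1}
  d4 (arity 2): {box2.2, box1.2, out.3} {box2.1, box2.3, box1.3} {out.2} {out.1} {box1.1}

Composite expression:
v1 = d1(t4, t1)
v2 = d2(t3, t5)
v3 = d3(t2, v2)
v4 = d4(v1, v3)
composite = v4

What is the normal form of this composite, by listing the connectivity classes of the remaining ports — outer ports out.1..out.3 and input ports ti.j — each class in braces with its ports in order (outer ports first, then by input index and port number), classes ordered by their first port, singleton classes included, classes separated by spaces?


{out.1} {out.2} {out.3, t2.3, t4.3} {t1.1, t1.2, t4.1} {t1.3} {t2.1} {t2.2, t4.2} {t3.1} {t3.2, t5.3} {t3.3} {t5.1} {t5.2}

Treat the ports identified at d4 as solder joints: merge, then drop.
through d1, on inputs (t4, t1): {out.1} {out.2, t4.3} {out.3, t4.2} {t1.1, t1.2, t4.1} {t1.3} (out.j = stage outer ports)
through d2, on inputs (t3, t5): {out.1} {out.2} {out.3} {t3.1} {t3.2, t5.3} {t3.3} {t5.1} {t5.2} (out.j = stage outer ports)
through d3, on inputs (t2, t3, t5): {out.1} {out.2, t2.3} {out.3, t2.2} {t2.1} {t3.1} {t3.2, t5.3} {t3.3} {t5.1} {t5.2} (out.j = stage outer ports)
through d4, on inputs (t4, t1, t2, t3, t5): {out.1} {out.2} {out.3, t2.3, t4.3} {t1.1, t1.2, t4.1} {t1.3} {t2.1} {t2.2, t4.2} {t3.1} {t3.2, t5.3} {t3.3} {t5.1} {t5.2} (out.j = stage outer ports)


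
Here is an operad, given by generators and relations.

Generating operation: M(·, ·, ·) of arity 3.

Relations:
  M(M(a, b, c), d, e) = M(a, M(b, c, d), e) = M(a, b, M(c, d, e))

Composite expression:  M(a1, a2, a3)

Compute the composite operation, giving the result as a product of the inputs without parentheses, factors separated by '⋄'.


All parenthesizations of M agree; list the a-inputs left to right.
M(a1, a2, a3) spells out as a1 ⋄ a2 ⋄ a3

a1 ⋄ a2 ⋄ a3


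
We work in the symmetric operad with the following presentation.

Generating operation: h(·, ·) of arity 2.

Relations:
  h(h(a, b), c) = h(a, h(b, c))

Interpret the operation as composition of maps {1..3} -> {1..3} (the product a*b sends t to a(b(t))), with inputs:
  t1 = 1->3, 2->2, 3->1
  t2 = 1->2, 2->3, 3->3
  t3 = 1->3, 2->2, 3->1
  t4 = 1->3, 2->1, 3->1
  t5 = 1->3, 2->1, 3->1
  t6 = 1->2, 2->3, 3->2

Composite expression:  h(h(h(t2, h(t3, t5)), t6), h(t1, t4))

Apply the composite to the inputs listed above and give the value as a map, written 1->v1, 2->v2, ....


1->3, 2->3, 3->3

h(t3, t5) = 1->1, 2->3, 3->3
h(t2, h(t3, t5)) = 1->2, 2->3, 3->3
h(h(t2, h(t3, t5)), t6) = 1->3, 2->3, 3->3
h(t1, t4) = 1->1, 2->3, 3->3
h(h(h(t2, h(t3, t5)), t6), h(t1, t4)) = 1->3, 2->3, 3->3
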